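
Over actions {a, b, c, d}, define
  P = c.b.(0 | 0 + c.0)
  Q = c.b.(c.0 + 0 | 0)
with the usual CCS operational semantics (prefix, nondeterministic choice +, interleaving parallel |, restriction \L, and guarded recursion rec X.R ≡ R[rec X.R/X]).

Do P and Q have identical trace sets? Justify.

P's transition system — 4 states:
  u0 = c.b.(0 | 0 + c.0) | —c→ u1
  u1 = b.(0 | 0 + c.0) | —b→ u2
  u2 = 0 | 0 + c.0 | —c→ u3
  u3 = 0 | stopped
Q's transition system — 4 states:
  v0 = c.b.(c.0 + 0 | 0) | —c→ v1
  v1 = b.(c.0 + 0 | 0) | —b→ v2
  v2 = c.0 + 0 | 0 | —c→ v3
  v3 = 0 | stopped
Bisimilarity quotient blocks:
  B0 = {u0, v0}
  B1 = {u1, v1}
  B2 = {u2, v2}
  B3 = {u3, v3}
u0 ∈ B0, v0 ∈ B0 → same block
Bisimilar ⇒ trace-equivalent.

trace-equivalent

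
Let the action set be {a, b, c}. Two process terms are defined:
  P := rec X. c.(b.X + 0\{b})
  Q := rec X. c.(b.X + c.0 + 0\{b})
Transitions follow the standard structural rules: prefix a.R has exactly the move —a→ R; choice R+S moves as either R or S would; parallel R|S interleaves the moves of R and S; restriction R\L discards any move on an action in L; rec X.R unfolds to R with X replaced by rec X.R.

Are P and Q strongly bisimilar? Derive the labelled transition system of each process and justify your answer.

Reachable graph of P (2 states):
  s0 = rec X. c.(b.X + 0\{b}) → =c=> s1
  s1 = b.(rec X. c.(b.X + 0\{b})) + 0\{b} → =b=> s0
Reachable graph of Q (3 states):
  t0 = rec X. c.(b.X + c.0 + 0\{b}) → =c=> t1
  t1 = b.(rec X. c.(b.X + c.0 + 0\{b})) + c.0 + 0\{b} → =b=> t0, =c=> t2
  t2 = 0 → (no moves)
Coarsest stable partition (strong bisimilarity classes):
  B0 = {s0}
  B1 = {s1}
  B2 = {t0}
  B3 = {t1}
  B4 = {t2}
s0 ∈ B0, t0 ∈ B2 → different blocks

NO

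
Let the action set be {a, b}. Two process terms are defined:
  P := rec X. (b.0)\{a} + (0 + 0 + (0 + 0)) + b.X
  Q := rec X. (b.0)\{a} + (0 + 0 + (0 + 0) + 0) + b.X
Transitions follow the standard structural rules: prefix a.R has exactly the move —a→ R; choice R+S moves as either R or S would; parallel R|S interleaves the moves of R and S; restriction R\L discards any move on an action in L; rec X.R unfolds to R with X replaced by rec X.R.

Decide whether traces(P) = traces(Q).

Reachable graph of P (2 states):
  p0 = rec X. (b.0)\{a} + (0 + 0 + (0 + 0)) + b.X → -b-> p0, -b-> p1
  p1 = 0\{a} → deadlocked
Reachable graph of Q (2 states):
  q0 = rec X. (b.0)\{a} + (0 + 0 + (0 + 0) + 0) + b.X → -b-> q0, -b-> q1
  q1 = 0\{a} → deadlocked
Bisimilarity quotient blocks:
  B0 = {p0, q0}
  B1 = {p1, q1}
p0 ∈ B0, q0 ∈ B0 → same block
Bisimilar ⇒ trace-equivalent.

YES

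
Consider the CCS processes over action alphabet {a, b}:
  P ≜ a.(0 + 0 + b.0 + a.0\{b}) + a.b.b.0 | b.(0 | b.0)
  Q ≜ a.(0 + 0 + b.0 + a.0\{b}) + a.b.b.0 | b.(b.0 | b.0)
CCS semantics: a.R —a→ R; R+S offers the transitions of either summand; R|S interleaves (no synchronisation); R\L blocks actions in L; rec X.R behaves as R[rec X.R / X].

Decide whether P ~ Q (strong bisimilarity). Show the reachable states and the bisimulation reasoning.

P ≁ Q

LTS(P): 15 reachable states
  u0 = a.(0 + 0 + b.0 + a.0\{b}) + a.b.b.0 | b.(0 | b.0) :: ··a··> u1, ··a··> u2, ··b··> u3
  u1 = 0 + 0 + b.0 + a.0\{b} :: ··a··> u4, ··b··> u5
  u2 = b.b.0 | b.(0 | b.0) :: ··b··> u6, ··b··> u7
  u3 = a.b.b.0 | (0 | b.0) :: ··a··> u7, ··b··> u8
  u4 = 0\{b} :: (no moves)
  u5 = 0 :: (no moves)
  u6 = b.0 | b.(0 | b.0) :: ··b··> u10, ··b··> u9
  u7 = b.b.0 | (0 | b.0) :: ··b··> u10, ··b··> u11
  u8 = a.b.b.0 | (0 | 0) :: ··a··> u11
  u9 = 0 | b.(0 | b.0) :: ··b··> u12
  u10 = b.0 | (0 | b.0) :: ··b··> u12, ··b··> u13
  u11 = b.b.0 | (0 | 0) :: ··b··> u13
  u12 = 0 | (0 | b.0) :: ··b··> u14
  u13 = b.0 | (0 | 0) :: ··b··> u14
  u14 = 0 | (0 | 0) :: (no moves)
LTS(Q): 23 reachable states
  v0 = a.(0 + 0 + b.0 + a.0\{b}) + a.b.b.0 | b.(b.0 | b.0) :: ··a··> v1, ··a··> v2, ··b··> v3
  v1 = 0 + 0 + b.0 + a.0\{b} :: ··a··> v4, ··b··> v5
  v2 = b.b.0 | b.(b.0 | b.0) :: ··b··> v6, ··b··> v7
  v3 = a.b.b.0 | (b.0 | b.0) :: ··a··> v7, ··b··> v8, ··b··> v9
  v4 = 0\{b} :: (no moves)
  v5 = 0 :: (no moves)
  v6 = b.0 | b.(b.0 | b.0) :: ··b··> v10, ··b··> v11
  v7 = b.b.0 | (b.0 | b.0) :: ··b··> v11, ··b··> v12, ··b··> v13
  v8 = a.b.b.0 | (0 | b.0) :: ··a··> v12, ··b··> v14
  v9 = a.b.b.0 | (b.0 | 0) :: ··a··> v13, ··b··> v14
  v10 = 0 | b.(b.0 | b.0) :: ··b··> v15
  v11 = b.0 | (b.0 | b.0) :: ··b··> v15, ··b··> v16, ··b··> v17
  v12 = b.b.0 | (0 | b.0) :: ··b··> v16, ··b··> v18
  v13 = b.b.0 | (b.0 | 0) :: ··b··> v17, ··b··> v18
  v14 = a.b.b.0 | (0 | 0) :: ··a··> v18
  v15 = 0 | (b.0 | b.0) :: ··b··> v19, ··b··> v20
  v16 = b.0 | (0 | b.0) :: ··b··> v19, ··b··> v21
  v17 = b.0 | (b.0 | 0) :: ··b··> v20, ··b··> v21
  v18 = b.b.0 | (0 | 0) :: ··b··> v21
  v19 = 0 | (0 | b.0) :: ··b··> v22
  v20 = 0 | (b.0 | 0) :: ··b··> v22
  v21 = b.0 | (0 | 0) :: ··b··> v22
  v22 = 0 | (0 | 0) :: (no moves)
Partition-refinement fixed point:
  B0 = {u0}
  B1 = {u1, v1}
  B2 = {u14, u4, u5, v22, v4, v5}
  B3 = {u2, v6, v7}
  B4 = {u6, u7, v10, v11, v12, v13}
  B5 = {u10, u11, u9, v15, v16, v17, v18}
  B6 = {u12, u13, v19, v20, v21}
  B7 = {u3, v8, v9}
  B8 = {u8, v14}
  B9 = {v0}
  B10 = {v2}
  B11 = {v3}
u0 ∈ B0, v0 ∈ B9 → different blocks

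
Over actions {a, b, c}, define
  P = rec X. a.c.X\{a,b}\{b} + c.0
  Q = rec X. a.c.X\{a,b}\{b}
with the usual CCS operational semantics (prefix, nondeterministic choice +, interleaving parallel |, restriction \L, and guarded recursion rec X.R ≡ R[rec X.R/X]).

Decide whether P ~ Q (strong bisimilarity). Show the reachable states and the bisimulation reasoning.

LTS(P): 5 reachable states
  m0 = rec X. a.c.X\{a,b}\{b} + c.0 :: =a=> m1, =c=> m2
  m1 = c.(rec X. a.c.X\{a,b}\{b} + c.0)\{a,b}\{b} :: =c=> m3
  m2 = 0 :: ·
  m3 = (rec X. a.c.X\{a,b}\{b} + c.0)\{a,b}\{b} :: =c=> m4
  m4 = 0\{a,b}\{b} :: ·
LTS(Q): 3 reachable states
  n0 = rec X. a.c.X\{a,b}\{b} :: =a=> n1
  n1 = c.(rec X. a.c.X\{a,b}\{b})\{a,b}\{b} :: =c=> n2
  n2 = (rec X. a.c.X\{a,b}\{b})\{a,b}\{b} :: ·
Coarsest stable partition (strong bisimilarity classes):
  B0 = {m0}
  B1 = {m1}
  B2 = {m3, n1}
  B3 = {m2, m4, n2}
  B4 = {n0}
m0 ∈ B0, n0 ∈ B4 → different blocks

P ≁ Q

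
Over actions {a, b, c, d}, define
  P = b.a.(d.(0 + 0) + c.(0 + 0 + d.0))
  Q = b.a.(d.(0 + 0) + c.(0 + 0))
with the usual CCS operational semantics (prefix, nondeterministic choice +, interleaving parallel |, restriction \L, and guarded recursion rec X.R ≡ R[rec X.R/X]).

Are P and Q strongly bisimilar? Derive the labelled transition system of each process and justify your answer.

Reachable graph of P (6 states):
  u0 = b.a.(d.(0 + 0) + c.(0 + 0 + d.0)) | ··b··> u1
  u1 = a.(d.(0 + 0) + c.(0 + 0 + d.0)) | ··a··> u2
  u2 = d.(0 + 0) + c.(0 + 0 + d.0) | ··c··> u3, ··d··> u4
  u3 = 0 + 0 + d.0 | ··d··> u5
  u4 = 0 + 0 | ·
  u5 = 0 | ·
Reachable graph of Q (4 states):
  v0 = b.a.(d.(0 + 0) + c.(0 + 0)) | ··b··> v1
  v1 = a.(d.(0 + 0) + c.(0 + 0)) | ··a··> v2
  v2 = d.(0 + 0) + c.(0 + 0) | ··c··> v3, ··d··> v3
  v3 = 0 + 0 | ·
Partition-refinement fixed point:
  B0 = {u0}
  B1 = {u1}
  B2 = {u2}
  B3 = {u4, u5, v3}
  B4 = {u3}
  B5 = {v0}
  B6 = {v1}
  B7 = {v2}
u0 ∈ B0, v0 ∈ B5 → different blocks

NO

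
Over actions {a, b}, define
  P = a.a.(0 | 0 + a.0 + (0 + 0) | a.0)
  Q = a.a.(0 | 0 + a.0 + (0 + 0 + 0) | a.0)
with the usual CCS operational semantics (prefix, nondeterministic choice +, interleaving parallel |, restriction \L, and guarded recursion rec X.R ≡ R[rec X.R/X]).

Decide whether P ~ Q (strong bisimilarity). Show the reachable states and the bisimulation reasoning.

P ~ Q

LTS(P): 5 reachable states
  s0 = a.a.(0 | 0 + a.0 + (0 + 0) | a.0) has moves —a→ s1
  s1 = a.(0 | 0 + a.0 + (0 + 0) | a.0) has moves —a→ s2
  s2 = 0 | 0 + a.0 + (0 + 0) | a.0 has moves —a→ s3, —a→ s4
  s3 = (0 + 0) | 0 has moves deadlocked
  s4 = 0 has moves deadlocked
LTS(Q): 5 reachable states
  t0 = a.a.(0 | 0 + a.0 + (0 + 0 + 0) | a.0) has moves —a→ t1
  t1 = a.(0 | 0 + a.0 + (0 + 0 + 0) | a.0) has moves —a→ t2
  t2 = 0 | 0 + a.0 + (0 + 0 + 0) | a.0 has moves —a→ t3, —a→ t4
  t3 = (0 + 0 + 0) | 0 has moves deadlocked
  t4 = 0 has moves deadlocked
Bisimilarity quotient blocks:
  B0 = {s0, t0}
  B1 = {s1, t1}
  B2 = {s2, t2}
  B3 = {s3, s4, t3, t4}
s0 ∈ B0, t0 ∈ B0 → same block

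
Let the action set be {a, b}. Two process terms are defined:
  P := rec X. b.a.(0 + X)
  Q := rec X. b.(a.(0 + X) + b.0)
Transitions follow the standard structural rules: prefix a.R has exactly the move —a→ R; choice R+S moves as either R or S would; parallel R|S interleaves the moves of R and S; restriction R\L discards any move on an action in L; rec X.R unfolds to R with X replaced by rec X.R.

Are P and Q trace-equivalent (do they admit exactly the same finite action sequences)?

trace-distinct — witness ⟨bb⟩

LTS(P): 3 reachable states
  p0 = rec X. b.a.(0 + X) :: ··b··> p1
  p1 = a.(0 + (rec X. b.a.(0 + X))) :: ··a··> p2
  p2 = 0 + (rec X. b.a.(0 + X)) :: ··b··> p1
LTS(Q): 4 reachable states
  q0 = rec X. b.(a.(0 + X) + b.0) :: ··b··> q1
  q1 = a.(0 + (rec X. b.(a.(0 + X) + b.0))) + b.0 :: ··a··> q2, ··b··> q3
  q2 = 0 + (rec X. b.(a.(0 + X) + b.0)) :: ··b··> q1
  q3 = 0 :: ·
Run σ = ⟨bb⟩ on Q: start {q0}
  after b @ step 1: {q1}
  after b @ step 2: {q3}
  ✓ Q
Run σ = ⟨bb⟩ on P: start {p0}
  after b @ step 1: {p1}
  after b @ step 2: ∅ (P stuck)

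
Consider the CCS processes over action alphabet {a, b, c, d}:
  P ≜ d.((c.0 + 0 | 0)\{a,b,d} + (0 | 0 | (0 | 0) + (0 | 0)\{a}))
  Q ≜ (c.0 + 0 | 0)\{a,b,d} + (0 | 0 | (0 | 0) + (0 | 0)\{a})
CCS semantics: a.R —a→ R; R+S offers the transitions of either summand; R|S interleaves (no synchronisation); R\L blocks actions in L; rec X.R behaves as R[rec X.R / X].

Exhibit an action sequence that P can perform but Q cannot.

d

Reachable graph of P (3 states):
  s0 = d.((c.0 + 0 | 0)\{a,b,d} + (0 | 0 | (0 | 0) + (0 | 0)\{a})) ⊢ —d→ s1
  s1 = (c.0 + 0 | 0)\{a,b,d} + (0 | 0 | (0 | 0) + (0 | 0)\{a}) ⊢ —c→ s2
  s2 = 0\{a,b,d} ⊢ ∅
Reachable graph of Q (2 states):
  t0 = (c.0 + 0 | 0)\{a,b,d} + (0 | 0 | (0 | 0) + (0 | 0)\{a}) ⊢ —c→ t1
  t1 = 0\{a,b,d} ⊢ ∅
Run σ = ⟨d⟩ on P: start {s0}
  after d @ step 1: {s1}
  P completes σ.
Run σ = ⟨d⟩ on Q: start {t0}
  after d @ step 1: no successor for Q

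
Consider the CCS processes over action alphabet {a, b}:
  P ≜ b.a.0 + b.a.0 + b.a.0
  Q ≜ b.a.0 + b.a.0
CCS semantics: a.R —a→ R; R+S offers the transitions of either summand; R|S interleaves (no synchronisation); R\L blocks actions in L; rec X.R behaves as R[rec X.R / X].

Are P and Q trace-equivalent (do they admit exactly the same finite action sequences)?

YES

P's transition system — 3 states:
  s0 = b.a.0 + b.a.0 + b.a.0 → =b=> s1
  s1 = a.0 → =a=> s2
  s2 = 0 → ·
Q's transition system — 3 states:
  t0 = b.a.0 + b.a.0 → =b=> t1
  t1 = a.0 → =a=> t2
  t2 = 0 → ·
Bisimilarity quotient blocks:
  B0 = {s0, t0}
  B1 = {s1, t1}
  B2 = {s2, t2}
s0 ∈ B0, t0 ∈ B0 → same block
Bisimilar ⇒ trace-equivalent.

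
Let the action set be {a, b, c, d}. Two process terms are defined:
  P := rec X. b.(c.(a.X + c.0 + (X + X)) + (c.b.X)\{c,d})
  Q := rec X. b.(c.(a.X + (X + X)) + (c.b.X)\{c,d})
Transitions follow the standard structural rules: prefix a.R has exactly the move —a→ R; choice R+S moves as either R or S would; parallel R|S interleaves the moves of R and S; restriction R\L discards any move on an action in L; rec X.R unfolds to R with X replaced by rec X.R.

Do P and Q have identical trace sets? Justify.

Reachable graph of P (4 states):
  u0 = rec X. b.(c.(a.X + c.0 + (X + X)) + (c.b.X)\{c,d}) → =b=> u1
  u1 = c.(a.(rec X. b.(c.(a.X + c.0 + (X + X)) + (c.b.X)\{c,d})) + c.0 + ((rec X. b.(c.(a.X + c.0 + (X + X)) + (c.b.X)\{c,d})) + (rec X. b.(c.(a.X + c.0 + (X + X)) + (c.b.X)\{c,d})))) + (c.b.(rec X. b.(c.(a.X + c.0 + (X + X)) + (c.b.X)\{c,d})))\{c,d} → =c=> u2
  u2 = a.(rec X. b.(c.(a.X + c.0 + (X + X)) + (c.b.X)\{c,d})) + c.0 + ((rec X. b.(c.(a.X + c.0 + (X + X)) + (c.b.X)\{c,d})) + (rec X. b.(c.(a.X + c.0 + (X + X)) + (c.b.X)\{c,d}))) → =a=> u0, =b=> u1, =c=> u3
  u3 = 0 → ∅
Reachable graph of Q (3 states):
  v0 = rec X. b.(c.(a.X + (X + X)) + (c.b.X)\{c,d}) → =b=> v1
  v1 = c.(a.(rec X. b.(c.(a.X + (X + X)) + (c.b.X)\{c,d})) + ((rec X. b.(c.(a.X + (X + X)) + (c.b.X)\{c,d})) + (rec X. b.(c.(a.X + (X + X)) + (c.b.X)\{c,d})))) + (c.b.(rec X. b.(c.(a.X + (X + X)) + (c.b.X)\{c,d})))\{c,d} → =c=> v2
  v2 = a.(rec X. b.(c.(a.X + (X + X)) + (c.b.X)\{c,d})) + ((rec X. b.(c.(a.X + (X + X)) + (c.b.X)\{c,d})) + (rec X. b.(c.(a.X + (X + X)) + (c.b.X)\{c,d}))) → =a=> v0, =b=> v1
Run σ = ⟨bcc⟩ on P: start {u0}
  after b @ step 1: {u1}
  after c @ step 2: {u2}
  after c @ step 3: {u3}
  ✓ P
Run σ = ⟨bcc⟩ on Q: start {v0}
  after b @ step 1: {v1}
  after c @ step 2: {v2}
  after c @ step 3: ∅ (Q stuck)

traces(P) ≠ traces(Q) — witness ⟨bcc⟩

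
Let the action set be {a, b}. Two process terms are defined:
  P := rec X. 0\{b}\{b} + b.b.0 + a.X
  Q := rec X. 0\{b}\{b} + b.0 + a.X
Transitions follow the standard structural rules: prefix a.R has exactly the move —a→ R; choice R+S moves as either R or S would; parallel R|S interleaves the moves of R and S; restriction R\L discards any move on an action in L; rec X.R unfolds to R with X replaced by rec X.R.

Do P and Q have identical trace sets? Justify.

Reachable graph of P (3 states):
  p0 = rec X. 0\{b}\{b} + b.b.0 + a.X → =a=> p0, =b=> p1
  p1 = b.0 → =b=> p2
  p2 = 0 → stopped
Reachable graph of Q (2 states):
  q0 = rec X. 0\{b}\{b} + b.0 + a.X → =a=> q0, =b=> q1
  q1 = 0 → stopped
Trace ⟨bb⟩ through P, begin at {p0}:
  after b @ step 1: {p1}
  after b @ step 2: {p2}
  ✓ P
Trace ⟨bb⟩ through Q, begin at {q0}:
  after b @ step 1: {q1}
  after b @ step 2: ∅  — Q cannot continue

traces(P) ≠ traces(Q) — witness ⟨bb⟩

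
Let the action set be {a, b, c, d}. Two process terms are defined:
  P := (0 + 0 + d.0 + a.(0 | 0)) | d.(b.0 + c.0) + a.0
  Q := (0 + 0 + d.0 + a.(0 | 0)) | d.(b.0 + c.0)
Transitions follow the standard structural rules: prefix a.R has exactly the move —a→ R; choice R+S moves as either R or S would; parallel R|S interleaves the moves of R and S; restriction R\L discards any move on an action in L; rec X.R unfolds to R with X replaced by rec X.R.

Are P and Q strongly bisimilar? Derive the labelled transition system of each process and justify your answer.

Reachable graph of P (10 states):
  s0 = (0 + 0 + d.0 + a.(0 | 0)) | d.(b.0 + c.0) + a.0 has moves -a-> s1, -a-> s2, -d-> s3, -d-> s4
  s1 = 0 has moves (no moves)
  s2 = 0 | 0 | d.(b.0 + c.0) has moves -d-> s5
  s3 = (0 + 0 + d.0 + a.(0 | 0)) | (b.0 + c.0) has moves -a-> s5, -b-> s6, -c-> s6, -d-> s7
  s4 = 0 | d.(b.0 + c.0) has moves -d-> s7
  s5 = 0 | 0 | (b.0 + c.0) has moves -b-> s8, -c-> s8
  s6 = (0 + 0 + d.0 + a.(0 | 0)) | 0 has moves -a-> s8, -d-> s9
  s7 = 0 | (b.0 + c.0) has moves -b-> s9, -c-> s9
  s8 = 0 | 0 | 0 has moves (no moves)
  s9 = 0 | 0 has moves (no moves)
Reachable graph of Q (9 states):
  t0 = (0 + 0 + d.0 + a.(0 | 0)) | d.(b.0 + c.0) has moves -a-> t1, -d-> t2, -d-> t3
  t1 = 0 | 0 | d.(b.0 + c.0) has moves -d-> t4
  t2 = (0 + 0 + d.0 + a.(0 | 0)) | (b.0 + c.0) has moves -a-> t4, -b-> t5, -c-> t5, -d-> t6
  t3 = 0 | d.(b.0 + c.0) has moves -d-> t6
  t4 = 0 | 0 | (b.0 + c.0) has moves -b-> t7, -c-> t7
  t5 = (0 + 0 + d.0 + a.(0 | 0)) | 0 has moves -a-> t7, -d-> t8
  t6 = 0 | (b.0 + c.0) has moves -b-> t8, -c-> t8
  t7 = 0 | 0 | 0 has moves (no moves)
  t8 = 0 | 0 has moves (no moves)
Coarsest stable partition (strong bisimilarity classes):
  B0 = {s0}
  B1 = {s2, s4, t1, t3}
  B2 = {s5, s7, t4, t6}
  B3 = {s1, s8, s9, t7, t8}
  B4 = {s3, t2}
  B5 = {s6, t5}
  B6 = {t0}
s0 ∈ B0, t0 ∈ B6 → different blocks

NO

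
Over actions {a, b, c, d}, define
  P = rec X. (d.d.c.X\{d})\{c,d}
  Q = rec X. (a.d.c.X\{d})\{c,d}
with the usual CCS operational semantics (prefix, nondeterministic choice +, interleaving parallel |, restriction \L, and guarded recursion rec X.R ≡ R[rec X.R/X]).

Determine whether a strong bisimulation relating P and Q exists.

Reachable graph of P (1 states):
  p0 = rec X. (d.d.c.X\{d})\{c,d} → ∅
Reachable graph of Q (2 states):
  q0 = rec X. (a.d.c.X\{d})\{c,d} → —a→ q1
  q1 = (d.c.(rec X. (a.d.c.X\{d})\{c,d})\{d})\{c,d} → ∅
Partition-refinement fixed point:
  B0 = {p0, q1}
  B1 = {q0}
p0 ∈ B0, q0 ∈ B1 → different blocks

NO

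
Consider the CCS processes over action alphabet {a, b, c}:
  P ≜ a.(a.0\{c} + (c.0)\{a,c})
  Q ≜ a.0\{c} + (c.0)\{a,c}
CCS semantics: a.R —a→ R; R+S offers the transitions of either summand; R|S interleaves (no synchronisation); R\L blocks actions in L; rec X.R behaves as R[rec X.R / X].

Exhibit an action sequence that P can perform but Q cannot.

aa

P's transition system — 3 states:
  p0 = a.(a.0\{c} + (c.0)\{a,c}) ⊢ —a→ p1
  p1 = a.0\{c} + (c.0)\{a,c} ⊢ —a→ p2
  p2 = 0\{c} ⊢ stopped
Q's transition system — 2 states:
  q0 = a.0\{c} + (c.0)\{a,c} ⊢ —a→ q1
  q1 = 0\{c} ⊢ stopped
Run σ = ⟨aa⟩ on P: start {p0}
  step 1 (a): {p1}
  step 2 (a): {p2}
  ✓ P
Run σ = ⟨aa⟩ on Q: start {q0}
  step 1 (a): {q1}
  step 2 (a): ∅  — Q cannot continue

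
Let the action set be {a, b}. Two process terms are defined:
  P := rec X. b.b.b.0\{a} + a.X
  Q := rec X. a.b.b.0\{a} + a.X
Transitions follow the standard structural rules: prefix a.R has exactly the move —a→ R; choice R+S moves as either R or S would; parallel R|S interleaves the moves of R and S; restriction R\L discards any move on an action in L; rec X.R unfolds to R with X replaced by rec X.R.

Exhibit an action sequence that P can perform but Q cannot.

b

P's transition system — 4 states:
  p0 = rec X. b.b.b.0\{a} + a.X :: -a-> p0, -b-> p1
  p1 = b.b.0\{a} :: -b-> p2
  p2 = b.0\{a} :: -b-> p3
  p3 = 0\{a} :: stopped
Q's transition system — 4 states:
  q0 = rec X. a.b.b.0\{a} + a.X :: -a-> q0, -a-> q1
  q1 = b.b.0\{a} :: -b-> q2
  q2 = b.0\{a} :: -b-> q3
  q3 = 0\{a} :: stopped
Run σ = ⟨b⟩ on P: start {p0}
  [1] b ⇒ {p1}
  ✓ P
Run σ = ⟨b⟩ on Q: start {q0}
  [1] b ⇒ no successor for Q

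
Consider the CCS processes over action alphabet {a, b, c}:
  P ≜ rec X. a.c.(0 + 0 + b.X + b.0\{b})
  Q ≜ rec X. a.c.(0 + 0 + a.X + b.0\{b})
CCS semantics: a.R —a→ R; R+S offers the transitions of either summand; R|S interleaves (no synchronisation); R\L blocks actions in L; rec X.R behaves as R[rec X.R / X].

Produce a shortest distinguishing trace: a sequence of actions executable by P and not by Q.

P's transition system — 4 states:
  u0 = rec X. a.c.(0 + 0 + b.X + b.0\{b}) → —a→ u1
  u1 = c.(0 + 0 + b.(rec X. a.c.(0 + 0 + b.X + b.0\{b})) + b.0\{b}) → —c→ u2
  u2 = 0 + 0 + b.(rec X. a.c.(0 + 0 + b.X + b.0\{b})) + b.0\{b} → —b→ u0, —b→ u3
  u3 = 0\{b} → ·
Q's transition system — 4 states:
  v0 = rec X. a.c.(0 + 0 + a.X + b.0\{b}) → —a→ v1
  v1 = c.(0 + 0 + a.(rec X. a.c.(0 + 0 + a.X + b.0\{b})) + b.0\{b}) → —c→ v2
  v2 = 0 + 0 + a.(rec X. a.c.(0 + 0 + a.X + b.0\{b})) + b.0\{b} → —a→ v0, —b→ v3
  v3 = 0\{b} → ·
Executing acba from P (initial set {u0}):
  after a @ step 1: {u1}
  after c @ step 2: {u2}
  after b @ step 3: {u0, u3}
  after a @ step 4: {u1}
  P completes σ.
Executing acba from Q (initial set {v0}):
  after a @ step 1: {v1}
  after c @ step 2: {v2}
  after b @ step 3: {v3}
  after a @ step 4: ∅ (Q stuck)

acba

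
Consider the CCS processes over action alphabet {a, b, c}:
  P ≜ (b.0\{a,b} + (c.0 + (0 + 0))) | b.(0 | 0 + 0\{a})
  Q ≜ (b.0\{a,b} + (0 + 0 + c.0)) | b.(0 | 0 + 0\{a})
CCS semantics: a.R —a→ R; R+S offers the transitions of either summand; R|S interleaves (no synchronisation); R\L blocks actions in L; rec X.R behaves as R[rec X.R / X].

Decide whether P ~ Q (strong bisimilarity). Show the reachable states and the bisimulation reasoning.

LTS(P): 6 reachable states
  m0 = (b.0\{a,b} + (c.0 + (0 + 0))) | b.(0 | 0 + 0\{a}) → =b=> m1, =b=> m2, =c=> m3
  m1 = (b.0\{a,b} + (c.0 + (0 + 0))) | (0 | 0 + 0\{a}) → =b=> m4, =c=> m5
  m2 = 0\{a,b} | b.(0 | 0 + 0\{a}) → =b=> m4
  m3 = 0 | b.(0 | 0 + 0\{a}) → =b=> m5
  m4 = 0\{a,b} | (0 | 0 + 0\{a}) → stopped
  m5 = 0 | (0 | 0 + 0\{a}) → stopped
LTS(Q): 6 reachable states
  n0 = (b.0\{a,b} + (0 + 0 + c.0)) | b.(0 | 0 + 0\{a}) → =b=> n1, =b=> n2, =c=> n3
  n1 = (b.0\{a,b} + (0 + 0 + c.0)) | (0 | 0 + 0\{a}) → =b=> n4, =c=> n5
  n2 = 0\{a,b} | b.(0 | 0 + 0\{a}) → =b=> n4
  n3 = 0 | b.(0 | 0 + 0\{a}) → =b=> n5
  n4 = 0\{a,b} | (0 | 0 + 0\{a}) → stopped
  n5 = 0 | (0 | 0 + 0\{a}) → stopped
Coarsest stable partition (strong bisimilarity classes):
  B0 = {m0, n0}
  B1 = {m1, n1}
  B2 = {m4, m5, n4, n5}
  B3 = {m2, m3, n2, n3}
m0 ∈ B0, n0 ∈ B0 → same block

bisimilar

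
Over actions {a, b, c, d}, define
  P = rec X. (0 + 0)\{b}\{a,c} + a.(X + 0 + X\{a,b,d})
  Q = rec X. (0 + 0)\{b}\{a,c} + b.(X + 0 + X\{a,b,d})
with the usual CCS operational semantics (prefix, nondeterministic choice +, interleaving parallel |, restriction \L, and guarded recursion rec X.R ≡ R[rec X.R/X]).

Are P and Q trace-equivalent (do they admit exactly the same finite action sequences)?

trace-distinct — witness ⟨a⟩

P's transition system — 2 states:
  s0 = rec X. (0 + 0)\{b}\{a,c} + a.(X + 0 + X\{a,b,d}) | —a→ s1
  s1 = (rec X. (0 + 0)\{b}\{a,c} + a.(X + 0 + X\{a,b,d})) + 0 + (rec X. (0 + 0)\{b}\{a,c} + a.(X + 0 + X\{a,b,d}))\{a,b,d} | —a→ s1
Q's transition system — 2 states:
  t0 = rec X. (0 + 0)\{b}\{a,c} + b.(X + 0 + X\{a,b,d}) | —b→ t1
  t1 = (rec X. (0 + 0)\{b}\{a,c} + b.(X + 0 + X\{a,b,d})) + 0 + (rec X. (0 + 0)\{b}\{a,c} + b.(X + 0 + X\{a,b,d}))\{a,b,d} | —b→ t1
Executing a from P (initial set {s0}):
  after a @ step 1: {s1}
  ✓ P
Executing a from Q (initial set {t0}):
  after a @ step 1: ∅  — Q cannot continue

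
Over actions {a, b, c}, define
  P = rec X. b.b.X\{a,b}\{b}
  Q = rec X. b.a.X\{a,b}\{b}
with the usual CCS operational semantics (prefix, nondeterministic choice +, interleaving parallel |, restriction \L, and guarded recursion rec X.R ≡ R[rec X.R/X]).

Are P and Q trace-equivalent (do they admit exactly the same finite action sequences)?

trace-distinct — witness ⟨bb⟩

LTS(P): 3 reachable states
  s0 = rec X. b.b.X\{a,b}\{b} → ··b··> s1
  s1 = b.(rec X. b.b.X\{a,b}\{b})\{a,b}\{b} → ··b··> s2
  s2 = (rec X. b.b.X\{a,b}\{b})\{a,b}\{b} → ∅
LTS(Q): 3 reachable states
  t0 = rec X. b.a.X\{a,b}\{b} → ··b··> t1
  t1 = a.(rec X. b.a.X\{a,b}\{b})\{a,b}\{b} → ··a··> t2
  t2 = (rec X. b.a.X\{a,b}\{b})\{a,b}\{b} → ∅
Trace ⟨bb⟩ through P, begin at {s0}:
  [1] b ⇒ {s1}
  [2] b ⇒ {s2}
  — P admits the full trace.
Trace ⟨bb⟩ through Q, begin at {t0}:
  [1] b ⇒ {t1}
  [2] b ⇒ no successor for Q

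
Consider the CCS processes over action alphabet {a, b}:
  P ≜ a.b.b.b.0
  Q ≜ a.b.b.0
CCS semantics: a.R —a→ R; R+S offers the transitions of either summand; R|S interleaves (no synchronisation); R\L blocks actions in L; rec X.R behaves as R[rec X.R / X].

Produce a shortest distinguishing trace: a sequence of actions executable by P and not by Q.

abbb

LTS(P): 5 reachable states
  m0 = a.b.b.b.0 ⊢ -a-> m1
  m1 = b.b.b.0 ⊢ -b-> m2
  m2 = b.b.0 ⊢ -b-> m3
  m3 = b.0 ⊢ -b-> m4
  m4 = 0 ⊢ (no moves)
LTS(Q): 4 reachable states
  n0 = a.b.b.0 ⊢ -a-> n1
  n1 = b.b.0 ⊢ -b-> n2
  n2 = b.0 ⊢ -b-> n3
  n3 = 0 ⊢ (no moves)
Executing abbb from P (initial set {m0}):
  after a @ step 1: {m1}
  after b @ step 2: {m2}
  after b @ step 3: {m3}
  after b @ step 4: {m4}
  ✓ P
Executing abbb from Q (initial set {n0}):
  after a @ step 1: {n1}
  after b @ step 2: {n2}
  after b @ step 3: {n3}
  after b @ step 4: no successor for Q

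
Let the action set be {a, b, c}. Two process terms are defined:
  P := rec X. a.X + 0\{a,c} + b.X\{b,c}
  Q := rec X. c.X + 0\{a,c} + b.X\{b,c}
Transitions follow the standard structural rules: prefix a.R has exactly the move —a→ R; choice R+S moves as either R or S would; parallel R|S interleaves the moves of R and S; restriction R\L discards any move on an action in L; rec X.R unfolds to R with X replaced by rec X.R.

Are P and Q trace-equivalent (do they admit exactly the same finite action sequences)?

trace-distinct — witness ⟨a⟩

Reachable graph of P (2 states):
  m0 = rec X. a.X + 0\{a,c} + b.X\{b,c} ⊢ --a--▸ m0, --b--▸ m1
  m1 = (rec X. a.X + 0\{a,c} + b.X\{b,c})\{b,c} ⊢ --a--▸ m1
Reachable graph of Q (2 states):
  n0 = rec X. c.X + 0\{a,c} + b.X\{b,c} ⊢ --b--▸ n1, --c--▸ n0
  n1 = (rec X. c.X + 0\{a,c} + b.X\{b,c})\{b,c} ⊢ (no moves)
Executing a from P (initial set {m0}):
  [1] a ⇒ {m0}
  P completes σ.
Executing a from Q (initial set {n0}):
  [1] a ⇒ no successor for Q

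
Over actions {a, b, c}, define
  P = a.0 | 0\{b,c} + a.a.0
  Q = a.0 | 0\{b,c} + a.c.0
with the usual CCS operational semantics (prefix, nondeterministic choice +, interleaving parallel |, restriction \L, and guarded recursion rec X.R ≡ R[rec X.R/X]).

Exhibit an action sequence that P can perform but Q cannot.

aa

Reachable graph of P (4 states):
  m0 = a.0 | 0\{b,c} + a.a.0 has moves -a-> m1, -a-> m2
  m1 = 0 | 0\{b,c} has moves deadlocked
  m2 = a.0 has moves -a-> m3
  m3 = 0 has moves deadlocked
Reachable graph of Q (4 states):
  n0 = a.0 | 0\{b,c} + a.c.0 has moves -a-> n1, -a-> n2
  n1 = 0 | 0\{b,c} has moves deadlocked
  n2 = c.0 has moves -c-> n3
  n3 = 0 has moves deadlocked
Trace ⟨aa⟩ through P, begin at {m0}:
  step 1 (a): {m1, m2}
  step 2 (a): {m3}
  ✓ P
Trace ⟨aa⟩ through Q, begin at {n0}:
  step 1 (a): {n1, n2}
  step 2 (a): no successor for Q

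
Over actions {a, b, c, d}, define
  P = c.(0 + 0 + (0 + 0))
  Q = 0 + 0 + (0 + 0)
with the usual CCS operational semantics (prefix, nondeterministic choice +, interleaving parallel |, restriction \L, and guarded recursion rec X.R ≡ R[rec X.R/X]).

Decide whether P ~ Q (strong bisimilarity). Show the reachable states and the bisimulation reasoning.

P ≁ Q

LTS(P): 2 reachable states
  m0 = c.(0 + 0 + (0 + 0)) has moves ··c··> m1
  m1 = 0 + 0 + (0 + 0) has moves ·
LTS(Q): 1 reachable states
  n0 = 0 + 0 + (0 + 0) has moves ·
Coarsest stable partition (strong bisimilarity classes):
  B0 = {m0}
  B1 = {m1, n0}
m0 ∈ B0, n0 ∈ B1 → different blocks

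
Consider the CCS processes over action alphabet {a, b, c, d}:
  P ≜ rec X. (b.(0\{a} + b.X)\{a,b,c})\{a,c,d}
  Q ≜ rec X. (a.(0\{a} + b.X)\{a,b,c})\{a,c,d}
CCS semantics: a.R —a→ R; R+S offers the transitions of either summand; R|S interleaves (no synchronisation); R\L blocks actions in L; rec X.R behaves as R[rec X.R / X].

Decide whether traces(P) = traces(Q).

traces(P) ≠ traces(Q) — witness ⟨b⟩

P's transition system — 2 states:
  s0 = rec X. (b.(0\{a} + b.X)\{a,b,c})\{a,c,d} has moves --b--▸ s1
  s1 = (0\{a} + b.(rec X. (b.(0\{a} + b.X)\{a,b,c})\{a,c,d}))\{a,b,c}\{a,c,d} has moves ·
Q's transition system — 1 states:
  t0 = rec X. (a.(0\{a} + b.X)\{a,b,c})\{a,c,d} has moves ·
Trace ⟨b⟩ through P, begin at {s0}:
  after b @ step 1: {s1}
  P completes σ.
Trace ⟨b⟩ through Q, begin at {t0}:
  after b @ step 1: no successor for Q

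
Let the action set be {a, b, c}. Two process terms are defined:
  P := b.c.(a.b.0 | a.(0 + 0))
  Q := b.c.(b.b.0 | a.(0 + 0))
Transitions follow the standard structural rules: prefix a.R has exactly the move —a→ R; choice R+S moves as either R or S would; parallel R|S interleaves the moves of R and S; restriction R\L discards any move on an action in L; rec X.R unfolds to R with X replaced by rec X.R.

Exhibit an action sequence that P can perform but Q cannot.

Reachable graph of P (8 states):
  m0 = b.c.(a.b.0 | a.(0 + 0)) ⊢ --b--▸ m1
  m1 = c.(a.b.0 | a.(0 + 0)) ⊢ --c--▸ m2
  m2 = a.b.0 | a.(0 + 0) ⊢ --a--▸ m3, --a--▸ m4
  m3 = a.b.0 | (0 + 0) ⊢ --a--▸ m5
  m4 = b.0 | a.(0 + 0) ⊢ --a--▸ m5, --b--▸ m6
  m5 = b.0 | (0 + 0) ⊢ --b--▸ m7
  m6 = 0 | a.(0 + 0) ⊢ --a--▸ m7
  m7 = 0 | (0 + 0) ⊢ (no moves)
Reachable graph of Q (8 states):
  n0 = b.c.(b.b.0 | a.(0 + 0)) ⊢ --b--▸ n1
  n1 = c.(b.b.0 | a.(0 + 0)) ⊢ --c--▸ n2
  n2 = b.b.0 | a.(0 + 0) ⊢ --a--▸ n3, --b--▸ n4
  n3 = b.b.0 | (0 + 0) ⊢ --b--▸ n5
  n4 = b.0 | a.(0 + 0) ⊢ --a--▸ n5, --b--▸ n6
  n5 = b.0 | (0 + 0) ⊢ --b--▸ n7
  n6 = 0 | a.(0 + 0) ⊢ --a--▸ n7
  n7 = 0 | (0 + 0) ⊢ (no moves)
Executing bcaa from P (initial set {m0}):
  step 1 (b): {m1}
  step 2 (c): {m2}
  step 3 (a): {m3, m4}
  step 4 (a): {m5}
  — P admits the full trace.
Executing bcaa from Q (initial set {n0}):
  step 1 (b): {n1}
  step 2 (c): {n2}
  step 3 (a): {n3}
  step 4 (a): ∅  — Q cannot continue

bcaa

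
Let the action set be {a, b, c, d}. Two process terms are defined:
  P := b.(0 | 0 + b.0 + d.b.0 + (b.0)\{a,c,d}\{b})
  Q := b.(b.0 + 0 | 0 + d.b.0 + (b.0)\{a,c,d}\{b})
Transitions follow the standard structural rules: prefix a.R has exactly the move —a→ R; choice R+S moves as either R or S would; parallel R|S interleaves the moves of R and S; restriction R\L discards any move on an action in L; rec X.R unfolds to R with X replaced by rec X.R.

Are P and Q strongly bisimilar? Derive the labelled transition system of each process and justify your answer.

LTS(P): 4 reachable states
  m0 = b.(0 | 0 + b.0 + d.b.0 + (b.0)\{a,c,d}\{b}) :: ··b··> m1
  m1 = 0 | 0 + b.0 + d.b.0 + (b.0)\{a,c,d}\{b} :: ··b··> m2, ··d··> m3
  m2 = 0 :: (no moves)
  m3 = b.0 :: ··b··> m2
LTS(Q): 4 reachable states
  n0 = b.(b.0 + 0 | 0 + d.b.0 + (b.0)\{a,c,d}\{b}) :: ··b··> n1
  n1 = b.0 + 0 | 0 + d.b.0 + (b.0)\{a,c,d}\{b} :: ··b··> n2, ··d··> n3
  n2 = 0 :: (no moves)
  n3 = b.0 :: ··b··> n2
Partition-refinement fixed point:
  B0 = {m0, n0}
  B1 = {m1, n1}
  B2 = {m3, n3}
  B3 = {m2, n2}
m0 ∈ B0, n0 ∈ B0 → same block

P ~ Q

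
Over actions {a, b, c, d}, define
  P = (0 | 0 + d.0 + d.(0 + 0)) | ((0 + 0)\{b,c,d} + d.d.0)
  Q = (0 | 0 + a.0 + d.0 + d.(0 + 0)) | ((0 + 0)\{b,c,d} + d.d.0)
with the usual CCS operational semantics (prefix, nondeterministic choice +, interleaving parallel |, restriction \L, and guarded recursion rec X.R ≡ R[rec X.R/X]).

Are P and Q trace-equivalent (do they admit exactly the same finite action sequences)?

trace-distinct — witness ⟨a⟩

Reachable graph of P (9 states):
  s0 = (0 | 0 + d.0 + d.(0 + 0)) | ((0 + 0)\{b,c,d} + d.d.0) → --d--▸ s1, --d--▸ s2, --d--▸ s3
  s1 = (0 + 0) | ((0 + 0)\{b,c,d} + d.d.0) → --d--▸ s4
  s2 = (0 | 0 + d.0 + d.(0 + 0)) | d.0 → --d--▸ s4, --d--▸ s5, --d--▸ s6
  s3 = 0 | ((0 + 0)\{b,c,d} + d.d.0) → --d--▸ s6
  s4 = (0 + 0) | d.0 → --d--▸ s7
  s5 = (0 | 0 + d.0 + d.(0 + 0)) | 0 → --d--▸ s7, --d--▸ s8
  s6 = 0 | d.0 → --d--▸ s8
  s7 = (0 + 0) | 0 → deadlocked
  s8 = 0 | 0 → deadlocked
Reachable graph of Q (9 states):
  t0 = (0 | 0 + a.0 + d.0 + d.(0 + 0)) | ((0 + 0)\{b,c,d} + d.d.0) → --a--▸ t1, --d--▸ t1, --d--▸ t2, --d--▸ t3
  t1 = 0 | ((0 + 0)\{b,c,d} + d.d.0) → --d--▸ t4
  t2 = (0 + 0) | ((0 + 0)\{b,c,d} + d.d.0) → --d--▸ t5
  t3 = (0 | 0 + a.0 + d.0 + d.(0 + 0)) | d.0 → --a--▸ t4, --d--▸ t4, --d--▸ t5, --d--▸ t6
  t4 = 0 | d.0 → --d--▸ t7
  t5 = (0 + 0) | d.0 → --d--▸ t8
  t6 = (0 | 0 + a.0 + d.0 + d.(0 + 0)) | 0 → --a--▸ t7, --d--▸ t7, --d--▸ t8
  t7 = 0 | 0 → deadlocked
  t8 = (0 + 0) | 0 → deadlocked
Executing a from Q (initial set {t0}):
  [1] a ⇒ {t1}
  — Q admits the full trace.
Executing a from P (initial set {s0}):
  [1] a ⇒ ∅ (P stuck)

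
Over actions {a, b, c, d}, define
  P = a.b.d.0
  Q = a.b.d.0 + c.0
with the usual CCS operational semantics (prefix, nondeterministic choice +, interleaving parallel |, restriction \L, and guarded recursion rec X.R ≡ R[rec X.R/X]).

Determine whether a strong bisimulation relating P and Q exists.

NO

P's transition system — 4 states:
  m0 = a.b.d.0 | -a-> m1
  m1 = b.d.0 | -b-> m2
  m2 = d.0 | -d-> m3
  m3 = 0 | ∅
Q's transition system — 4 states:
  n0 = a.b.d.0 + c.0 | -a-> n1, -c-> n2
  n1 = b.d.0 | -b-> n3
  n2 = 0 | ∅
  n3 = d.0 | -d-> n2
Coarsest stable partition (strong bisimilarity classes):
  B0 = {m0}
  B1 = {m1, n1}
  B2 = {m2, n3}
  B3 = {m3, n2}
  B4 = {n0}
m0 ∈ B0, n0 ∈ B4 → different blocks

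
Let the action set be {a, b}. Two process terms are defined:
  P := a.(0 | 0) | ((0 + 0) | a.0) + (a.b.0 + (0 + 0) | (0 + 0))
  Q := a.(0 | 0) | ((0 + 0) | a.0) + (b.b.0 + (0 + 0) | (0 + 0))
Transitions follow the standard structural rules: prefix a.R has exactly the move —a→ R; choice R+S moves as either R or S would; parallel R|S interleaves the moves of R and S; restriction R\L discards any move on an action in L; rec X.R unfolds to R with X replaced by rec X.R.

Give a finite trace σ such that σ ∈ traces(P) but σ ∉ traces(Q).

Reachable graph of P (6 states):
  s0 = a.(0 | 0) | ((0 + 0) | a.0) + (a.b.0 + (0 + 0) | (0 + 0)) :: =a=> s1, =a=> s2, =a=> s3
  s1 = 0 | 0 | ((0 + 0) | a.0) :: =a=> s4
  s2 = a.(0 | 0) | ((0 + 0) | 0) :: =a=> s4
  s3 = b.0 :: =b=> s5
  s4 = 0 | 0 | ((0 + 0) | 0) :: (no moves)
  s5 = 0 :: (no moves)
Reachable graph of Q (6 states):
  t0 = a.(0 | 0) | ((0 + 0) | a.0) + (b.b.0 + (0 + 0) | (0 + 0)) :: =a=> t1, =a=> t2, =b=> t3
  t1 = 0 | 0 | ((0 + 0) | a.0) :: =a=> t4
  t2 = a.(0 | 0) | ((0 + 0) | 0) :: =a=> t4
  t3 = b.0 :: =b=> t5
  t4 = 0 | 0 | ((0 + 0) | 0) :: (no moves)
  t5 = 0 :: (no moves)
Run σ = ⟨ab⟩ on P: start {s0}
  [1] a ⇒ {s1, s2, s3}
  [2] b ⇒ {s5}
  P completes σ.
Run σ = ⟨ab⟩ on Q: start {t0}
  [1] a ⇒ {t1, t2}
  [2] b ⇒ ∅  — Q cannot continue

ab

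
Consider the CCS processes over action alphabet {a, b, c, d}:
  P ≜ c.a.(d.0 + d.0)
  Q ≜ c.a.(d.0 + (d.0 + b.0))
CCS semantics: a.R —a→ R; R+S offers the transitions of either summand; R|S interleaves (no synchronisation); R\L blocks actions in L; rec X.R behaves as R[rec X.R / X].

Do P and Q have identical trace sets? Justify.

P's transition system — 4 states:
  p0 = c.a.(d.0 + d.0) ⊢ -c-> p1
  p1 = a.(d.0 + d.0) ⊢ -a-> p2
  p2 = d.0 + d.0 ⊢ -d-> p3
  p3 = 0 ⊢ deadlocked
Q's transition system — 4 states:
  q0 = c.a.(d.0 + (d.0 + b.0)) ⊢ -c-> q1
  q1 = a.(d.0 + (d.0 + b.0)) ⊢ -a-> q2
  q2 = d.0 + (d.0 + b.0) ⊢ -b-> q3, -d-> q3
  q3 = 0 ⊢ deadlocked
Run σ = ⟨cab⟩ on Q: start {q0}
  after c @ step 1: {q1}
  after a @ step 2: {q2}
  after b @ step 3: {q3}
  ✓ Q
Run σ = ⟨cab⟩ on P: start {p0}
  after c @ step 1: {p1}
  after a @ step 2: {p2}
  after b @ step 3: ∅ (P stuck)

trace-distinct — witness ⟨cab⟩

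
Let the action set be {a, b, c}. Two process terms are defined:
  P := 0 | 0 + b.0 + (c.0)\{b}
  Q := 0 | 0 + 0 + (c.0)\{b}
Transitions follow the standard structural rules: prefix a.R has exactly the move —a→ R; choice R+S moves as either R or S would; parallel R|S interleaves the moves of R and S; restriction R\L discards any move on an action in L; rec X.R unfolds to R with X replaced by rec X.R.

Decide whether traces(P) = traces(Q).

trace-distinct — witness ⟨b⟩

P's transition system — 3 states:
  p0 = 0 | 0 + b.0 + (c.0)\{b} → —b→ p1, —c→ p2
  p1 = 0 → ∅
  p2 = 0\{b} → ∅
Q's transition system — 2 states:
  q0 = 0 | 0 + 0 + (c.0)\{b} → —c→ q1
  q1 = 0\{b} → ∅
Run σ = ⟨b⟩ on P: start {p0}
  after b @ step 1: {p1}
  P completes σ.
Run σ = ⟨b⟩ on Q: start {q0}
  after b @ step 1: no successor for Q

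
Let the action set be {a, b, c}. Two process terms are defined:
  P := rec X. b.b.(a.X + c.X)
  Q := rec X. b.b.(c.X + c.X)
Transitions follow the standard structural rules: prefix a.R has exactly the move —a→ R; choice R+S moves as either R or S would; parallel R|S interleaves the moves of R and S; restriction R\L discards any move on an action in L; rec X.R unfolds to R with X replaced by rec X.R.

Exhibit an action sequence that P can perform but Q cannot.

LTS(P): 3 reachable states
  m0 = rec X. b.b.(a.X + c.X) ⊢ =b=> m1
  m1 = b.(a.(rec X. b.b.(a.X + c.X)) + c.(rec X. b.b.(a.X + c.X))) ⊢ =b=> m2
  m2 = a.(rec X. b.b.(a.X + c.X)) + c.(rec X. b.b.(a.X + c.X)) ⊢ =a=> m0, =c=> m0
LTS(Q): 3 reachable states
  n0 = rec X. b.b.(c.X + c.X) ⊢ =b=> n1
  n1 = b.(c.(rec X. b.b.(c.X + c.X)) + c.(rec X. b.b.(c.X + c.X))) ⊢ =b=> n2
  n2 = c.(rec X. b.b.(c.X + c.X)) + c.(rec X. b.b.(c.X + c.X)) ⊢ =c=> n0
Trace ⟨bba⟩ through P, begin at {m0}:
  after b @ step 1: {m1}
  after b @ step 2: {m2}
  after a @ step 3: {m0}
  — P admits the full trace.
Trace ⟨bba⟩ through Q, begin at {n0}:
  after b @ step 1: {n1}
  after b @ step 2: {n2}
  after a @ step 3: ∅  — Q cannot continue

bba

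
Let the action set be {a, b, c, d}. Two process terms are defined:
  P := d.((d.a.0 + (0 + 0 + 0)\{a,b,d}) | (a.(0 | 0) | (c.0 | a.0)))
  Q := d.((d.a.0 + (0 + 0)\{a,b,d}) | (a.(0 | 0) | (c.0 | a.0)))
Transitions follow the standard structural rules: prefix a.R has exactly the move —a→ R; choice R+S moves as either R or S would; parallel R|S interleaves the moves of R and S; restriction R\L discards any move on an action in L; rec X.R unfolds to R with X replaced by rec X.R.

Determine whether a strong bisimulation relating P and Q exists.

P ~ Q

P's transition system — 25 states:
  m0 = d.((d.a.0 + (0 + 0 + 0)\{a,b,d}) | (a.(0 | 0) | (c.0 | a.0))) has moves -d-> m1
  m1 = (d.a.0 + (0 + 0 + 0)\{a,b,d}) | (a.(0 | 0) | (c.0 | a.0)) has moves -a-> m2, -a-> m3, -c-> m4, -d-> m5
  m2 = (d.a.0 + (0 + 0 + 0)\{a,b,d}) | (0 | 0 | (c.0 | a.0)) has moves -a-> m6, -c-> m7, -d-> m8
  m3 = (d.a.0 + (0 + 0 + 0)\{a,b,d}) | (a.(0 | 0) | (c.0 | 0)) has moves -a-> m6, -c-> m9, -d-> m10
  m4 = (d.a.0 + (0 + 0 + 0)\{a,b,d}) | (a.(0 | 0) | (0 | a.0)) has moves -a-> m7, -a-> m9, -d-> m11
  m5 = a.0 | (a.(0 | 0) | (c.0 | a.0)) has moves -a-> m10, -a-> m12, -a-> m8, -c-> m11
  m6 = (d.a.0 + (0 + 0 + 0)\{a,b,d}) | (0 | 0 | (c.0 | 0)) has moves -c-> m13, -d-> m14
  m7 = (d.a.0 + (0 + 0 + 0)\{a,b,d}) | (0 | 0 | (0 | a.0)) has moves -a-> m13, -d-> m15
  m8 = a.0 | (0 | 0 | (c.0 | a.0)) has moves -a-> m14, -a-> m16, -c-> m15
  m9 = (d.a.0 + (0 + 0 + 0)\{a,b,d}) | (a.(0 | 0) | (0 | 0)) has moves -a-> m13, -d-> m17
  m10 = a.0 | (a.(0 | 0) | (c.0 | 0)) has moves -a-> m14, -a-> m18, -c-> m17
  m11 = a.0 | (a.(0 | 0) | (0 | a.0)) has moves -a-> m15, -a-> m17, -a-> m19
  m12 = 0 | (a.(0 | 0) | (c.0 | a.0)) has moves -a-> m16, -a-> m18, -c-> m19
  m13 = (d.a.0 + (0 + 0 + 0)\{a,b,d}) | (0 | 0 | (0 | 0)) has moves -d-> m20
  m14 = a.0 | (0 | 0 | (c.0 | 0)) has moves -a-> m21, -c-> m20
  m15 = a.0 | (0 | 0 | (0 | a.0)) has moves -a-> m20, -a-> m22
  m16 = 0 | (0 | 0 | (c.0 | a.0)) has moves -a-> m21, -c-> m22
  m17 = a.0 | (a.(0 | 0) | (0 | 0)) has moves -a-> m20, -a-> m23
  m18 = 0 | (a.(0 | 0) | (c.0 | 0)) has moves -a-> m21, -c-> m23
  m19 = 0 | (a.(0 | 0) | (0 | a.0)) has moves -a-> m22, -a-> m23
  m20 = a.0 | (0 | 0 | (0 | 0)) has moves -a-> m24
  m21 = 0 | (0 | 0 | (c.0 | 0)) has moves -c-> m24
  m22 = 0 | (0 | 0 | (0 | a.0)) has moves -a-> m24
  m23 = 0 | (a.(0 | 0) | (0 | 0)) has moves -a-> m24
  m24 = 0 | (0 | 0 | (0 | 0)) has moves deadlocked
Q's transition system — 25 states:
  n0 = d.((d.a.0 + (0 + 0)\{a,b,d}) | (a.(0 | 0) | (c.0 | a.0))) has moves -d-> n1
  n1 = (d.a.0 + (0 + 0)\{a,b,d}) | (a.(0 | 0) | (c.0 | a.0)) has moves -a-> n2, -a-> n3, -c-> n4, -d-> n5
  n2 = (d.a.0 + (0 + 0)\{a,b,d}) | (0 | 0 | (c.0 | a.0)) has moves -a-> n6, -c-> n7, -d-> n8
  n3 = (d.a.0 + (0 + 0)\{a,b,d}) | (a.(0 | 0) | (c.0 | 0)) has moves -a-> n6, -c-> n9, -d-> n10
  n4 = (d.a.0 + (0 + 0)\{a,b,d}) | (a.(0 | 0) | (0 | a.0)) has moves -a-> n7, -a-> n9, -d-> n11
  n5 = a.0 | (a.(0 | 0) | (c.0 | a.0)) has moves -a-> n10, -a-> n12, -a-> n8, -c-> n11
  n6 = (d.a.0 + (0 + 0)\{a,b,d}) | (0 | 0 | (c.0 | 0)) has moves -c-> n13, -d-> n14
  n7 = (d.a.0 + (0 + 0)\{a,b,d}) | (0 | 0 | (0 | a.0)) has moves -a-> n13, -d-> n15
  n8 = a.0 | (0 | 0 | (c.0 | a.0)) has moves -a-> n14, -a-> n16, -c-> n15
  n9 = (d.a.0 + (0 + 0)\{a,b,d}) | (a.(0 | 0) | (0 | 0)) has moves -a-> n13, -d-> n17
  n10 = a.0 | (a.(0 | 0) | (c.0 | 0)) has moves -a-> n14, -a-> n18, -c-> n17
  n11 = a.0 | (a.(0 | 0) | (0 | a.0)) has moves -a-> n15, -a-> n17, -a-> n19
  n12 = 0 | (a.(0 | 0) | (c.0 | a.0)) has moves -a-> n16, -a-> n18, -c-> n19
  n13 = (d.a.0 + (0 + 0)\{a,b,d}) | (0 | 0 | (0 | 0)) has moves -d-> n20
  n14 = a.0 | (0 | 0 | (c.0 | 0)) has moves -a-> n21, -c-> n20
  n15 = a.0 | (0 | 0 | (0 | a.0)) has moves -a-> n20, -a-> n22
  n16 = 0 | (0 | 0 | (c.0 | a.0)) has moves -a-> n21, -c-> n22
  n17 = a.0 | (a.(0 | 0) | (0 | 0)) has moves -a-> n20, -a-> n23
  n18 = 0 | (a.(0 | 0) | (c.0 | 0)) has moves -a-> n21, -c-> n23
  n19 = 0 | (a.(0 | 0) | (0 | a.0)) has moves -a-> n22, -a-> n23
  n20 = a.0 | (0 | 0 | (0 | 0)) has moves -a-> n24
  n21 = 0 | (0 | 0 | (c.0 | 0)) has moves -c-> n24
  n22 = 0 | (0 | 0 | (0 | a.0)) has moves -a-> n24
  n23 = 0 | (a.(0 | 0) | (0 | 0)) has moves -a-> n24
  n24 = 0 | (0 | 0 | (0 | 0)) has moves deadlocked
Bisimilarity quotient blocks:
  B0 = {m0, n0}
  B1 = {m1, n1}
  B2 = {m2, m3, n2, n3}
  B3 = {m10, m12, m8, n10, n12, n8}
  B4 = {m15, m17, m19, n15, n17, n19}
  B5 = {m20, m22, m23, n20, n22, n23}
  B6 = {m24, n24}
  B7 = {m14, m16, m18, n14, n16, n18}
  B8 = {m21, n21}
  B9 = {m6, n6}
  B10 = {m13, n13}
  B11 = {m7, m9, n7, n9}
  B12 = {m4, n4}
  B13 = {m11, n11}
  B14 = {m5, n5}
m0 ∈ B0, n0 ∈ B0 → same block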